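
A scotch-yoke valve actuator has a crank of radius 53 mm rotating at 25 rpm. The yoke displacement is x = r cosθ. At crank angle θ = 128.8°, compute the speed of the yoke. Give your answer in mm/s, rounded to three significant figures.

108

ω = 2.618 rad/s (from 25 rpm).
x = r cosθ ⇒ ẋ = −rω sinθ.
|v| = rω|sinθ| = 0.053·2.618·|sin 128.8°| = 0.10814 m/s = 108.14 mm/s.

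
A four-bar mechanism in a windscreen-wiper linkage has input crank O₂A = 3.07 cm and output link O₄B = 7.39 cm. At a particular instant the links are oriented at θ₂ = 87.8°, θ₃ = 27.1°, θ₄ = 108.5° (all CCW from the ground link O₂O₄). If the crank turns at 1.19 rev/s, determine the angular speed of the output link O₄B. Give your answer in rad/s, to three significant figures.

ω₂ = 7.477 rad/s (from 1.19 rev/s).
Differentiating the loop-closure r₂e^{iθ₂}+r₃e^{iθ₃}=r₁+r₄e^{iθ₄} gives r₂ω₂e^{iθ₂}+r₃ω₃e^{iθ₃}=r₄ω₄e^{iθ₄}.
Eliminating the other unknown: ω₄ = r₂ω₂ sin(θ₂−θ₃) / [r₄ sin(θ₄−θ₃)].
Numerator sine = +0.87207; denominator sine = +0.98876.
Result = 0.0307·7.477·(+0.87207) / (0.0739·(+0.98876)) = +2.7396 rad/s; magnitude 2.7396 rad/s.

2.74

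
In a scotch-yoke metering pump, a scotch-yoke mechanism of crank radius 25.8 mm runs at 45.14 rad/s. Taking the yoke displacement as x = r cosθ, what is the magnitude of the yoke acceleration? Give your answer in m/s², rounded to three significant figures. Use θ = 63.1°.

ω = 45.14 rad/s
x = r cosθ ⇒ ẍ = −rω² cosθ (ω constant).
|a| = rω²|cosθ| = 0.0258·(45.14)²·|cos 63.1°| = 23.785 m/s².

23.8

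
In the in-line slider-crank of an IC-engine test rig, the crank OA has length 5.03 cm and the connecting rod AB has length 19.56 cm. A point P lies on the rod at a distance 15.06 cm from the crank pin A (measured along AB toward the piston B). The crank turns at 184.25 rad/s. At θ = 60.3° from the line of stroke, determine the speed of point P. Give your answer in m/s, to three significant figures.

ω = 184.2 rad/s.  Crank-pin speed |V_A| = rω = 9.2678 m/s, perpendicular to OA.
Rod angle: sinφ = −(r/L) sinθ ⇒ φ = -12.907°; ω_rod = −rω cosθ/√(L²−r²sin²θ) = -24.084 rad/s.
V_P = V_A + ω_rod × AP, with AP = 0.1506 m along the rod.
Components: V_Px = −rω sinθ − a·ω_rod·sinφ = -8.8605 m/s;  V_Py = rω cosθ + a·ω_rod·cosφ = +1.0564 m/s.
|V_P| = √(V_Px² + V_Py²) = 8.9232 m/s.

8.92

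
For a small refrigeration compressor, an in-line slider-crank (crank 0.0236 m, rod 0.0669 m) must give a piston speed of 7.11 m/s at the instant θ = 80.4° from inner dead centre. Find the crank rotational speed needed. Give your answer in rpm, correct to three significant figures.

For an in-line slider-crank, |v_piston| = rω|sinθ|·[1 + r cosθ/√(L² − r² sin²θ)].
With r = 0.0236 m, L = 0.0669 m, θ = 80.4°: the bracketed kinematic factor |dx/dθ| = 0.02473 m.
ω = v/|dx/dθ| = 7.11/0.02473 = 287.51 rad/s.
N = 60ω/(2π) = 2745.5 rpm.

2750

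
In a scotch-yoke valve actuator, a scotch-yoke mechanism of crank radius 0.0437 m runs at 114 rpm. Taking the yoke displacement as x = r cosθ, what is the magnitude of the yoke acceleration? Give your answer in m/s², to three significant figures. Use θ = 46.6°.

ω = 11.94 rad/s (from 114 rpm).
x = r cosθ ⇒ ẍ = −rω² cosθ (ω constant).
|a| = rω²|cosθ| = 0.0437·(11.94)²·|cos 46.6°| = 4.2792 m/s².

4.28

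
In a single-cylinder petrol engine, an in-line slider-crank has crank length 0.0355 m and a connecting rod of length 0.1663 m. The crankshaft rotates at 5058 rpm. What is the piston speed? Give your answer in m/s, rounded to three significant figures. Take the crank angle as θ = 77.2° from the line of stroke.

19.2

ω = 2π·5058/60 = 529.7 rad/s
For an in-line slider-crank, x = r cosθ + √(L² − r² sin²θ), so v = −rω sinθ·[1 + r cosθ/√(L² − r² sin²θ)].
With r = 0.0355 m, L = 0.1663 m, θ = 77.2°: √(L² − r² sin²θ) = 0.16266 m.
v = −0.0355·529.7·0.97515·[1 + 0.0355·0.22155/0.16266] = -19.223 m/s.
|v| = 19.223 m/s.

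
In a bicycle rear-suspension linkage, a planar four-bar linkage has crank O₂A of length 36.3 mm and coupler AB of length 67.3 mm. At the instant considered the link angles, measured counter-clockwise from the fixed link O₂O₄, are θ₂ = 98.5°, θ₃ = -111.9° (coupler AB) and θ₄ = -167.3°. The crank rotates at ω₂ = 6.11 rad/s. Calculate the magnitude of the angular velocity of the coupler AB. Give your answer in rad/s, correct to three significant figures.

3.99

ω₂ = 6.11 rad/s
Differentiating the loop-closure r₂e^{iθ₂}+r₃e^{iθ₃}=r₁+r₄e^{iθ₄} gives r₂ω₂e^{iθ₂}+r₃ω₃e^{iθ₃}=r₄ω₄e^{iθ₄}.
Eliminating the other unknown: ω₃ = r₂ω₂ sin(θ₄−θ₂) / [r₃ sin(θ₃−θ₄)].
Numerator sine = +0.99731; denominator sine = +0.82314.
Result = 0.0363·6.11·(+0.99731) / (0.0673·(+0.82314)) = +3.9929 rad/s; magnitude 3.9929 rad/s.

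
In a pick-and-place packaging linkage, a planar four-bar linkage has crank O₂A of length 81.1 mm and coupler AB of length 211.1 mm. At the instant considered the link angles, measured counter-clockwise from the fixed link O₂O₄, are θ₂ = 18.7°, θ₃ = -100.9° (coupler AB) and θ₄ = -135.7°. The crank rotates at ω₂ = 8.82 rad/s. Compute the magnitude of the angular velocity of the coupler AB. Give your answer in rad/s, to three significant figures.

2.57

ω₂ = 8.82 rad/s
Differentiating the loop-closure r₂e^{iθ₂}+r₃e^{iθ₃}=r₁+r₄e^{iθ₄} gives r₂ω₂e^{iθ₂}+r₃ω₃e^{iθ₃}=r₄ω₄e^{iθ₄}.
Eliminating the other unknown: ω₃ = r₂ω₂ sin(θ₄−θ₂) / [r₃ sin(θ₃−θ₄)].
Numerator sine = -0.43209; denominator sine = +0.57071.
Result = 0.0811·8.82·(-0.43209) / (0.2111·(+0.57071)) = -2.5654 rad/s; magnitude 2.5654 rad/s.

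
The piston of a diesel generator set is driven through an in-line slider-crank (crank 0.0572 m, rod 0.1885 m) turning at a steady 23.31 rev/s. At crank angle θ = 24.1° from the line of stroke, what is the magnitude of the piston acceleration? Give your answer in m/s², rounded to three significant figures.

1380

ω = 2π·23.3 = 146.5 rad/s
x(θ) = r cosθ + √(L² − r² sin²θ); with ω constant, a = ω²·d²x/dθ².
d²x/dθ² = −r cosθ − r²(cos2θ)/√u − r⁴ sin²2θ/(4u^{3/2}),  u = L² − r² sin²θ = 0.0349867 m².
Substituting r = 0.0572 m, L = 0.1885 m, θ = 24.1°: d²x/dθ² = -0.0641 m.
a = ω²·d²x/dθ² = (146.5)²·(-0.0641) = -1375 m/s²;  |a| = 1375 m/s².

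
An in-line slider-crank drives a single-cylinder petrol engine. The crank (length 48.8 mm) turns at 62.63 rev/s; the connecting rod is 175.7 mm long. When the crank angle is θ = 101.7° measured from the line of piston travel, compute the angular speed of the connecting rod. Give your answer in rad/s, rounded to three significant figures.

ω = 393.5 rad/s (converted from 62.63 rev/s).
The rod makes angle φ with the slider axis where L sinφ = r sinθ; differentiating, L cosφ·φ̇ = r ω cosθ.
L cosφ = √(L² − r² sin²θ) = 0.16908 m.
|ω_rod| = r ω |cosθ| / √(L² − r² sin²θ) = 0.0488·393.5·0.20279/0.16908 = 23.032 rad/s.

23.0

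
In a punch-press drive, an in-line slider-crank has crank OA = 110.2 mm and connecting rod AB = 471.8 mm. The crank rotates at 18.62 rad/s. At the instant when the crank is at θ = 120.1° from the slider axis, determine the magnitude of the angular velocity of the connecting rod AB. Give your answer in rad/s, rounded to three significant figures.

ω = 18.62 rad/s
The rod makes angle φ with the slider axis where L sinφ = r sinθ; differentiating, L cosφ·φ̇ = r ω cosθ.
L cosφ = √(L² − r² sin²θ) = 0.46207 m.
|ω_rod| = r ω |cosθ| / √(L² − r² sin²θ) = 0.1102·18.62·0.50151/0.46207 = 2.2271 rad/s.

2.23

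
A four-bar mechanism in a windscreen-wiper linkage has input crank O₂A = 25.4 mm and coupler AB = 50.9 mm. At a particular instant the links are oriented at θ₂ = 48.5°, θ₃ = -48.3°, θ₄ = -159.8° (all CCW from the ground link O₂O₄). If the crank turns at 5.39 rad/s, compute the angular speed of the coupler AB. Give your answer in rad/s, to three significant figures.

ω₂ = 5.39 rad/s
Differentiating the loop-closure r₂e^{iθ₂}+r₃e^{iθ₃}=r₁+r₄e^{iθ₄} gives r₂ω₂e^{iθ₂}+r₃ω₃e^{iθ₃}=r₄ω₄e^{iθ₄}.
Eliminating the other unknown: ω₃ = r₂ω₂ sin(θ₄−θ₂) / [r₃ sin(θ₃−θ₄)].
Numerator sine = +0.47409; denominator sine = +0.93042.
Result = 0.0254·5.39·(+0.47409) / (0.0509·(+0.93042)) = +1.3705 rad/s; magnitude 1.3705 rad/s.

1.37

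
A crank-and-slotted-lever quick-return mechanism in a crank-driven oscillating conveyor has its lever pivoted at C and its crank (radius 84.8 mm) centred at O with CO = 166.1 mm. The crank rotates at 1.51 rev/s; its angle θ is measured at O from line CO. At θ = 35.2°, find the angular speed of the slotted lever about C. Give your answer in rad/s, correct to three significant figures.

3.07

ω = 9.488 rad/s (from 1.51 rev/s).
Crank pin A relative to C: A = (d + r cosθ, r sinθ); lever angle φ = atan2(r sinθ, d + r cosθ).
Differentiating tanφ: φ̇ = rω(d cosθ + r)/(d² + r² + 2dr cosθ).
d² + r² + 2dr cosθ = |CA|² = 0.0577997 m²;  d cosθ + r = +0.22053 m.
|ω_lever| = |0.0848·9.488·+0.22053| / 0.0577997 = 3.0697 rad/s.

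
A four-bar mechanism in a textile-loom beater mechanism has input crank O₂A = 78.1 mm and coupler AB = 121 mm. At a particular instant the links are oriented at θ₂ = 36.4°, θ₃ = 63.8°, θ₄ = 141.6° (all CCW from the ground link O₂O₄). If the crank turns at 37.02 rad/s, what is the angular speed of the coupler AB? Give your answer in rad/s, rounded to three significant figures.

23.6

ω₂ = 37.02 rad/s
Differentiating the loop-closure r₂e^{iθ₂}+r₃e^{iθ₃}=r₁+r₄e^{iθ₄} gives r₂ω₂e^{iθ₂}+r₃ω₃e^{iθ₃}=r₄ω₄e^{iθ₄}.
Eliminating the other unknown: ω₃ = r₂ω₂ sin(θ₄−θ₂) / [r₃ sin(θ₃−θ₄)].
Numerator sine = +0.96502; denominator sine = -0.97742.
Result = 0.0781·37.02·(+0.96502) / (0.121·(-0.97742)) = -23.592 rad/s; magnitude 23.592 rad/s.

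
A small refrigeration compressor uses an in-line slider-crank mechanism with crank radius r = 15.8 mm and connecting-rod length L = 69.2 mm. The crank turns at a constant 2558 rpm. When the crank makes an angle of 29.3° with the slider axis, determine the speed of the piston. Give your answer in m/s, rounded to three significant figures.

2.49

ω = 2π·2558/60 = 267.9 rad/s
For an in-line slider-crank, x = r cosθ + √(L² − r² sin²θ), so v = −rω sinθ·[1 + r cosθ/√(L² − r² sin²θ)].
With r = 0.0158 m, L = 0.0692 m, θ = 29.3°: √(L² − r² sin²θ) = 0.068767 m.
v = −0.0158·267.9·0.48938·[1 + 0.0158·0.87207/0.068767] = -2.4863 m/s.
|v| = 2.4863 m/s.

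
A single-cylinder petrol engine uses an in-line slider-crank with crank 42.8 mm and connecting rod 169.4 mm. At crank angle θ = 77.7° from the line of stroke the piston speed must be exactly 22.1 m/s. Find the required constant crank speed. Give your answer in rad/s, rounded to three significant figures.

501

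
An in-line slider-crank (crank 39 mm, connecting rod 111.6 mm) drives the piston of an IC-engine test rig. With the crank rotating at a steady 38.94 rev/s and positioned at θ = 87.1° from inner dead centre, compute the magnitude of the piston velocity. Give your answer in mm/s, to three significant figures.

ω = 2π·38.9 = 244.7 rad/s
For an in-line slider-crank, x = r cosθ + √(L² − r² sin²θ), so v = −rω sinθ·[1 + r cosθ/√(L² − r² sin²θ)].
With r = 0.039 m, L = 0.1116 m, θ = 87.1°: √(L² − r² sin²θ) = 0.10458 m.
v = −0.039·244.7·0.99872·[1 + 0.039·0.05059/0.10458] = -9.7096 m/s.
|v| = 9.7096 m/s = 9709.6 mm/s.

9710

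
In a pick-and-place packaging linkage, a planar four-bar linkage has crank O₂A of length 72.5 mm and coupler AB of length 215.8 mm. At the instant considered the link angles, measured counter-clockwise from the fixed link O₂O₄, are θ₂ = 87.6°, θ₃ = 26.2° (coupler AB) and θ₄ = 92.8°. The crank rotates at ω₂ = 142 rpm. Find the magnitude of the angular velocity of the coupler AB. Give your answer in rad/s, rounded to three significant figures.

ω₂ = 14.87 rad/s (from 142 rpm).
Differentiating the loop-closure r₂e^{iθ₂}+r₃e^{iθ₃}=r₁+r₄e^{iθ₄} gives r₂ω₂e^{iθ₂}+r₃ω₃e^{iθ₃}=r₄ω₄e^{iθ₄}.
Eliminating the other unknown: ω₃ = r₂ω₂ sin(θ₄−θ₂) / [r₃ sin(θ₃−θ₄)].
Numerator sine = +0.09063; denominator sine = -0.91775.
Result = 0.0725·14.87·(+0.09063) / (0.2158·(-0.91775)) = -0.49336 rad/s; magnitude 0.49336 rad/s.

0.493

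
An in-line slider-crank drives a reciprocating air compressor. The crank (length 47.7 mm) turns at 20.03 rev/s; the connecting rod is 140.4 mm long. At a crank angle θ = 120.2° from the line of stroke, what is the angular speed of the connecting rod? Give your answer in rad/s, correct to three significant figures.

ω = 125.9 rad/s (converted from 20.03 rev/s).
The rod makes angle φ with the slider axis where L sinφ = r sinθ; differentiating, L cosφ·φ̇ = r ω cosθ.
L cosφ = √(L² − r² sin²θ) = 0.13421 m.
|ω_rod| = r ω |cosθ| / √(L² − r² sin²θ) = 0.0477·125.9·0.50302/0.13421 = 22.5 rad/s.

22.5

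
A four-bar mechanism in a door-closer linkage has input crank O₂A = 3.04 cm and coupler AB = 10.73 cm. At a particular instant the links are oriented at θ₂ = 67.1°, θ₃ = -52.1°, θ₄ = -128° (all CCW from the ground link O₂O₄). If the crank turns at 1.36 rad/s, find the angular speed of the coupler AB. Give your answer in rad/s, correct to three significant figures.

0.103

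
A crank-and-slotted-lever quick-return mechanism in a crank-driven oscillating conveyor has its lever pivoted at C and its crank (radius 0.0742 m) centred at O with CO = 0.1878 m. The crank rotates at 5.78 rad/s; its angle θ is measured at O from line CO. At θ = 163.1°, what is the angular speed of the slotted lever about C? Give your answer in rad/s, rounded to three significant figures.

ω = 5.78 rad/s
Crank pin A relative to C: A = (d + r cosθ, r sinθ); lever angle φ = atan2(r sinθ, d + r cosθ).
Differentiating tanφ: φ̇ = rω(d cosθ + r)/(d² + r² + 2dr cosθ).
d² + r² + 2dr cosθ = |CA|² = 0.0141085 m²;  d cosθ + r = -0.10549 m.
|ω_lever| = |0.0742·5.78·-0.10549| / 0.0141085 = 3.2067 rad/s.

3.21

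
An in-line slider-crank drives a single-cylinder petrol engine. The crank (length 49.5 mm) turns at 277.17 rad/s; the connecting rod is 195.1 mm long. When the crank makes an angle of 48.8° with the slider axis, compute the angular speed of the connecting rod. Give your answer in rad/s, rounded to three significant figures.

ω = 277.2 rad/s
The rod makes angle φ with the slider axis where L sinφ = r sinθ; differentiating, L cosφ·φ̇ = r ω cosθ.
L cosφ = √(L² − r² sin²θ) = 0.19151 m.
|ω_rod| = r ω |cosθ| / √(L² − r² sin²θ) = 0.0495·277.2·0.65869/0.19151 = 47.188 rad/s.

47.2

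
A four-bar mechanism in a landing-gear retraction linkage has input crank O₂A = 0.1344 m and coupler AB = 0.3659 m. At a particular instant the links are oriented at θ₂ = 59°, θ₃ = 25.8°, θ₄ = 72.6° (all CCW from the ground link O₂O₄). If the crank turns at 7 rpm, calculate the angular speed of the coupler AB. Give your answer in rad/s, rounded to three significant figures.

0.0869

ω₂ = 0.733 rad/s (from 7 rpm).
Differentiating the loop-closure r₂e^{iθ₂}+r₃e^{iθ₃}=r₁+r₄e^{iθ₄} gives r₂ω₂e^{iθ₂}+r₃ω₃e^{iθ₃}=r₄ω₄e^{iθ₄}.
Eliminating the other unknown: ω₃ = r₂ω₂ sin(θ₄−θ₂) / [r₃ sin(θ₃−θ₄)].
Numerator sine = +0.23514; denominator sine = -0.72897.
Result = 0.1344·0.733·(+0.23514) / (0.3659·(-0.72897)) = -0.086853 rad/s; magnitude 0.086853 rad/s.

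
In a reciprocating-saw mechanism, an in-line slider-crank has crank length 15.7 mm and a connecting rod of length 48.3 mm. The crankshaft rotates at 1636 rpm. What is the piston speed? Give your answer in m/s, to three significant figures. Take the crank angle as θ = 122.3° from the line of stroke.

1.86

ω = 2π·1636/60 = 171.3 rad/s
For an in-line slider-crank, x = r cosθ + √(L² − r² sin²θ), so v = −rω sinθ·[1 + r cosθ/√(L² − r² sin²θ)].
With r = 0.0157 m, L = 0.0483 m, θ = 122.3°: √(L² − r² sin²θ) = 0.046441 m.
v = −0.0157·171.3·0.84526·[1 + 0.0157·-0.53435/0.046441] = -1.8628 m/s.
|v| = 1.8628 m/s.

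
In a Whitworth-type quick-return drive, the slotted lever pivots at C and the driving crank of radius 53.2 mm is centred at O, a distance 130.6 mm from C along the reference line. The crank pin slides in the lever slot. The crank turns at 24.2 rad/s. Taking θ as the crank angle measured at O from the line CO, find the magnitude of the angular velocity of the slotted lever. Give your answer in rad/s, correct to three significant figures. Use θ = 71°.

ω = 24.2 rad/s
Crank pin A relative to C: A = (d + r cosθ, r sinθ); lever angle φ = atan2(r sinθ, d + r cosθ).
Differentiating tanφ: φ̇ = rω(d cosθ + r)/(d² + r² + 2dr cosθ).
d² + r² + 2dr cosθ = |CA|² = 0.0244106 m²;  d cosθ + r = +0.095719 m.
|ω_lever| = |0.0532·24.2·+0.095719| / 0.0244106 = 5.0483 rad/s.

5.05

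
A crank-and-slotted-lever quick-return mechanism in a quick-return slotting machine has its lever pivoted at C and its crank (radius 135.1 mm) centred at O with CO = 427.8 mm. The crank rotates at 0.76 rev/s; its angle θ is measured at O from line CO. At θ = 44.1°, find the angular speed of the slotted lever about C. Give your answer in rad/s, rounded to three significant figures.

ω = 4.775 rad/s (from 0.76 rev/s).
Crank pin A relative to C: A = (d + r cosθ, r sinθ); lever angle φ = atan2(r sinθ, d + r cosθ).
Differentiating tanφ: φ̇ = rω(d cosθ + r)/(d² + r² + 2dr cosθ).
d² + r² + 2dr cosθ = |CA|² = 0.284274 m²;  d cosθ + r = +0.44231 m.
|ω_lever| = |0.1351·4.775·+0.44231| / 0.284274 = 1.0038 rad/s.

1.00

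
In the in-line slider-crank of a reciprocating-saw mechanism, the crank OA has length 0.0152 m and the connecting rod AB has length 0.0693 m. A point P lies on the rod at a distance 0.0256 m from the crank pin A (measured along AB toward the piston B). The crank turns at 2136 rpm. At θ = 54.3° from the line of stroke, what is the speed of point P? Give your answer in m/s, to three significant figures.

3.15

ω = 223.7 rad/s.  Crank-pin speed |V_A| = rω = 3.4 m/s, perpendicular to OA.
Rod angle: sinφ = −(r/L) sinθ ⇒ φ = -10.260°; ω_rod = −rω cosθ/√(L²−r²sin²θ) = -29.095 rad/s.
V_P = V_A + ω_rod × AP, with AP = 0.0256 m along the rod.
Components: V_Px = −rω sinθ − a·ω_rod·sinφ = -2.8937 m/s;  V_Py = rω cosθ + a·ω_rod·cosφ = +1.2511 m/s.
|V_P| = √(V_Px² + V_Py²) = 3.1526 m/s.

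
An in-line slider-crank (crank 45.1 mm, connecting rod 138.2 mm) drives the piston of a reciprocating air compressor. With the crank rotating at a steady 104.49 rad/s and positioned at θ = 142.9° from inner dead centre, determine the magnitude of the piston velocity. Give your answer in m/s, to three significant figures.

2.09

ω = 104.5 rad/s
For an in-line slider-crank, x = r cosθ + √(L² − r² sin²θ), so v = −rω sinθ·[1 + r cosθ/√(L² − r² sin²θ)].
With r = 0.0451 m, L = 0.1382 m, θ = 142.9°: √(L² − r² sin²θ) = 0.1355 m.
v = −0.0451·104.5·0.60321·[1 + 0.0451·-0.79758/0.1355] = -2.088 m/s.
|v| = 2.088 m/s.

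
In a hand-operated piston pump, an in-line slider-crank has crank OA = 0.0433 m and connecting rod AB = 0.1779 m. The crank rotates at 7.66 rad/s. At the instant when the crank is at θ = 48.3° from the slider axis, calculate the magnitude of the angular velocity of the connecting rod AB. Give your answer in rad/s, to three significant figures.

ω = 7.66 rad/s
The rod makes angle φ with the slider axis where L sinφ = r sinθ; differentiating, L cosφ·φ̇ = r ω cosθ.
L cosφ = √(L² − r² sin²θ) = 0.17494 m.
|ω_rod| = r ω |cosθ| / √(L² − r² sin²θ) = 0.0433·7.66·0.66523/0.17494 = 1.2613 rad/s.

1.26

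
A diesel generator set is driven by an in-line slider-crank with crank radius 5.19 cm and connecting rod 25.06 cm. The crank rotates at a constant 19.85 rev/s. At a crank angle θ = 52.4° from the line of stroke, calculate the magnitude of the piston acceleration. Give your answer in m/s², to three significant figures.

451

ω = 2π·19.9 = 124.7 rad/s
x(θ) = r cosθ + √(L² − r² sin²θ); with ω constant, a = ω²·d²x/dθ².
d²x/dθ² = −r cosθ − r²(cos2θ)/√u − r⁴ sin²2θ/(4u^{3/2}),  u = L² − r² sin²θ = 0.0611095 m².
Substituting r = 0.0519 m, L = 0.2506 m, θ = 52.4°: d²x/dθ² = -0.028995 m.
a = ω²·d²x/dθ² = (124.7)²·(-0.028995) = -451.03 m/s²;  |a| = 451.03 m/s².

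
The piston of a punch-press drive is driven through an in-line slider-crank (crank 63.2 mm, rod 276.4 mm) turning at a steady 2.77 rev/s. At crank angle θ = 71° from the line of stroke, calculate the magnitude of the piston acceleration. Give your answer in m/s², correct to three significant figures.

ω = 2π·2.77 = 17.4 rad/s
x(θ) = r cosθ + √(L² − r² sin²θ); with ω constant, a = ω²·d²x/dθ².
d²x/dθ² = −r cosθ − r²(cos2θ)/√u − r⁴ sin²2θ/(4u^{3/2}),  u = L² − r² sin²θ = 0.0728261 m².
Substituting r = 0.0632 m, L = 0.2764 m, θ = 71°: d²x/dθ² = -0.0089895 m.
a = ω²·d²x/dθ² = (17.4)²·(-0.0089895) = -2.723 m/s²;  |a| = 2.723 m/s².

2.72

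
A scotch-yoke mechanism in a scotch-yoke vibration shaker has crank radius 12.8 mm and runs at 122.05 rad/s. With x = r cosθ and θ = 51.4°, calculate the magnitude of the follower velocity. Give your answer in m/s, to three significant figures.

ω = 122 rad/s
x = r cosθ ⇒ ẋ = −rω sinθ.
|v| = rω|sinθ| = 0.0128·122·|sin 51.4°| = 1.2209 m/s.

1.22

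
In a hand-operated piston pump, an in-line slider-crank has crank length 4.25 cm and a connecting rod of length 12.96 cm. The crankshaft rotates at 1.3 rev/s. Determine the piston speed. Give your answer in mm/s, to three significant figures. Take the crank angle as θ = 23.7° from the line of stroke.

182

ω = 2π·1.3 = 8.168 rad/s
For an in-line slider-crank, x = r cosθ + √(L² − r² sin²θ), so v = −rω sinθ·[1 + r cosθ/√(L² − r² sin²θ)].
With r = 0.0425 m, L = 0.1296 m, θ = 23.7°: √(L² − r² sin²θ) = 0.12847 m.
v = −0.0425·8.168·0.40195·[1 + 0.0425·0.91566/0.12847] = -0.1818 m/s.
|v| = 0.1818 m/s = 181.8 mm/s.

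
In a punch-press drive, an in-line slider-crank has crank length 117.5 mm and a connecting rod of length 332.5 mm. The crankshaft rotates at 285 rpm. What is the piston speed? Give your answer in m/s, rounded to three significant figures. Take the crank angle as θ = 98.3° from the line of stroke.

3.28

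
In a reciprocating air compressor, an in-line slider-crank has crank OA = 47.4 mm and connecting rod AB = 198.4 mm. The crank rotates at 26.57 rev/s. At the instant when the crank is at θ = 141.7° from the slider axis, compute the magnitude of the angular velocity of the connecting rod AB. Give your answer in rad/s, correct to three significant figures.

31.6

ω = 166.9 rad/s (converted from 26.57 rev/s).
The rod makes angle φ with the slider axis where L sinφ = r sinθ; differentiating, L cosφ·φ̇ = r ω cosθ.
L cosφ = √(L² − r² sin²θ) = 0.19621 m.
|ω_rod| = r ω |cosθ| / √(L² − r² sin²θ) = 0.0474·166.9·0.78478/0.19621 = 31.65 rad/s.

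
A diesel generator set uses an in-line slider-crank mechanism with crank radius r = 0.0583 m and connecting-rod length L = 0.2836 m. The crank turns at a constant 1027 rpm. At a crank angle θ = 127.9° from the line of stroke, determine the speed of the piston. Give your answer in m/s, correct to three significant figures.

ω = 2π·1027/60 = 107.5 rad/s
For an in-line slider-crank, x = r cosθ + √(L² − r² sin²θ), so v = −rω sinθ·[1 + r cosθ/√(L² − r² sin²θ)].
With r = 0.0583 m, L = 0.2836 m, θ = 127.9°: √(L² − r² sin²θ) = 0.27984 m.
v = −0.0583·107.5·0.78908·[1 + 0.0583·-0.61429/0.27984] = -4.3144 m/s.
|v| = 4.3144 m/s.

4.31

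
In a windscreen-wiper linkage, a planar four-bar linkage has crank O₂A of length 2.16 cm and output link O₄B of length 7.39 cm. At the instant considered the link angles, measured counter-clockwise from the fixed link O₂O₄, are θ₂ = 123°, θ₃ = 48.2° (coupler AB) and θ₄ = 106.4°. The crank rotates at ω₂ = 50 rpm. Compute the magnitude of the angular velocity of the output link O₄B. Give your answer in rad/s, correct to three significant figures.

1.74

ω₂ = 5.236 rad/s (from 50 rpm).
Differentiating the loop-closure r₂e^{iθ₂}+r₃e^{iθ₃}=r₁+r₄e^{iθ₄} gives r₂ω₂e^{iθ₂}+r₃ω₃e^{iθ₃}=r₄ω₄e^{iθ₄}.
Eliminating the other unknown: ω₄ = r₂ω₂ sin(θ₂−θ₃) / [r₄ sin(θ₄−θ₃)].
Numerator sine = +0.96502; denominator sine = +0.84989.
Result = 0.0216·5.236·(+0.96502) / (0.0739·(+0.84989)) = +1.7377 rad/s; magnitude 1.7377 rad/s.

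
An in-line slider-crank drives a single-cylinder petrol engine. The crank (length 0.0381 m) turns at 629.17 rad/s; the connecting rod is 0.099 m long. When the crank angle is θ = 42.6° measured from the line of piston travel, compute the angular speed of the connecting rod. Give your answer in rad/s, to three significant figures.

ω = 629.2 rad/s
The rod makes angle φ with the slider axis where L sinφ = r sinθ; differentiating, L cosφ·φ̇ = r ω cosθ.
L cosφ = √(L² − r² sin²θ) = 0.095582 m.
|ω_rod| = r ω |cosθ| / √(L² − r² sin²θ) = 0.0381·629.2·0.73610/0.095582 = 184.61 rad/s.

185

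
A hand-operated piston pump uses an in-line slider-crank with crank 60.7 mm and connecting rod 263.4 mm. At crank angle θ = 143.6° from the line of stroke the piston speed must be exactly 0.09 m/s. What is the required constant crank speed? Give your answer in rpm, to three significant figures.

For an in-line slider-crank, |v_piston| = rω|sinθ|·[1 + r cosθ/√(L² − r² sin²θ)].
With r = 0.0607 m, L = 0.2634 m, θ = 143.6°: the bracketed kinematic factor |dx/dθ| = 0.029276 m.
ω = v/|dx/dθ| = 0.09/0.029276 = 3.0742 rad/s.
N = 60ω/(2π) = 29.357 rpm.

29.4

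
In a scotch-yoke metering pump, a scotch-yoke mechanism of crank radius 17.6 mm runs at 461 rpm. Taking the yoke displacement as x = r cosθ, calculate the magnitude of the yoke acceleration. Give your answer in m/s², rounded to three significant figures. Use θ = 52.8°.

ω = 48.28 rad/s (from 461 rpm).
x = r cosθ ⇒ ẍ = −rω² cosθ (ω constant).
|a| = rω²|cosθ| = 0.0176·(48.28)²·|cos 52.8°| = 24.799 m/s².

24.8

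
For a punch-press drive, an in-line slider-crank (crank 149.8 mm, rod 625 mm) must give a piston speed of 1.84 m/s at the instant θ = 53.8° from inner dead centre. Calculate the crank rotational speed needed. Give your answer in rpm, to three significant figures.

For an in-line slider-crank, |v_piston| = rω|sinθ|·[1 + r cosθ/√(L² − r² sin²θ)].
With r = 0.1498 m, L = 0.625 m, θ = 53.8°: the bracketed kinematic factor |dx/dθ| = 0.13832 m.
ω = v/|dx/dθ| = 1.84/0.13832 = 13.302 rad/s.
N = 60ω/(2π) = 127.03 rpm.

127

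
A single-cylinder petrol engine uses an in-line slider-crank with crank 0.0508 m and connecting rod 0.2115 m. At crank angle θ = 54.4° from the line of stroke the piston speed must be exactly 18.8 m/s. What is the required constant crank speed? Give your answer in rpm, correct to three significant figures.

3800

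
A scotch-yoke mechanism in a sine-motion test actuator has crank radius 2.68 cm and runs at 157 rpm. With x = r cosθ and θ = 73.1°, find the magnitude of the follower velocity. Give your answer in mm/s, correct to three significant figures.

422

ω = 16.44 rad/s (from 157 rpm).
x = r cosθ ⇒ ẋ = −rω sinθ.
|v| = rω|sinθ| = 0.0268·16.44·|sin 73.1°| = 0.42159 m/s = 421.59 mm/s.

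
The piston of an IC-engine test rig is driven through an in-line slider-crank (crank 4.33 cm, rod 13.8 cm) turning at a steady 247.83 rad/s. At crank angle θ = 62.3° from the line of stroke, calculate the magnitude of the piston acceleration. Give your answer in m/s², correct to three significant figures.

759

ω = 247.8 rad/s
x(θ) = r cosθ + √(L² − r² sin²θ); with ω constant, a = ω²·d²x/dθ².
d²x/dθ² = −r cosθ − r²(cos2θ)/√u − r⁴ sin²2θ/(4u^{3/2}),  u = L² − r² sin²θ = 0.0175742 m².
Substituting r = 0.0433 m, L = 0.138 m, θ = 62.3°: d²x/dθ² = -0.012352 m.
a = ω²·d²x/dθ² = (247.8)²·(-0.012352) = -758.67 m/s²;  |a| = 758.67 m/s².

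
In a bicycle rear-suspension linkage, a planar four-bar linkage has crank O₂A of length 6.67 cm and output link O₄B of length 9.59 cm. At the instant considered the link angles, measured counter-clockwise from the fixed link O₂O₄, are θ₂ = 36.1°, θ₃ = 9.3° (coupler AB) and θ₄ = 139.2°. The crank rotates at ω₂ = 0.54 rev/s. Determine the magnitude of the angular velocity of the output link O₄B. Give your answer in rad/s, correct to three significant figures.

ω₂ = 3.393 rad/s (from 0.54 rev/s).
Differentiating the loop-closure r₂e^{iθ₂}+r₃e^{iθ₃}=r₁+r₄e^{iθ₄} gives r₂ω₂e^{iθ₂}+r₃ω₃e^{iθ₃}=r₄ω₄e^{iθ₄}.
Eliminating the other unknown: ω₄ = r₂ω₂ sin(θ₂−θ₃) / [r₄ sin(θ₄−θ₃)].
Numerator sine = +0.45088; denominator sine = +0.76717.
Result = 0.0667·3.393·(+0.45088) / (0.0959·(+0.76717)) = +1.3869 rad/s; magnitude 1.3869 rad/s.

1.39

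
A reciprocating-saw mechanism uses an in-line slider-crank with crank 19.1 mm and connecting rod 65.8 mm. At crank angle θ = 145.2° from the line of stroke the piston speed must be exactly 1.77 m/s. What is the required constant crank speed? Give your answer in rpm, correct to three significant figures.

2040

For an in-line slider-crank, |v_piston| = rω|sinθ|·[1 + r cosθ/√(L² − r² sin²θ)].
With r = 0.0191 m, L = 0.0658 m, θ = 145.2°: the bracketed kinematic factor |dx/dθ| = 0.008266 m.
ω = v/|dx/dθ| = 1.77/0.008266 = 214.13 rad/s.
N = 60ω/(2π) = 2044.8 rpm.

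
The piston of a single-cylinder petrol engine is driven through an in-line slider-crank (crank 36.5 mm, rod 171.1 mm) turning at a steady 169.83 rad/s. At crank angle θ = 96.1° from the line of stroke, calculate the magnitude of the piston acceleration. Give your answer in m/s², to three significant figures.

336

ω = 169.8 rad/s
x(θ) = r cosθ + √(L² − r² sin²θ); with ω constant, a = ω²·d²x/dθ².
d²x/dθ² = −r cosθ − r²(cos2θ)/√u − r⁴ sin²2θ/(4u^{3/2}),  u = L² − r² sin²θ = 0.027958 m².
Substituting r = 0.0365 m, L = 0.1711 m, θ = 96.1°: d²x/dθ² = +0.011662 m.
a = ω²·d²x/dθ² = (169.8)²·(+0.011662) = +336.36 m/s²;  |a| = 336.36 m/s².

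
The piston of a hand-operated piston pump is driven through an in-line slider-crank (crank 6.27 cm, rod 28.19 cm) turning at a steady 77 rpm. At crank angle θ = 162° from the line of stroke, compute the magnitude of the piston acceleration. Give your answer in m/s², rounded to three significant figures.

ω = 2π·77/60 = 8.063 rad/s
x(θ) = r cosθ + √(L² − r² sin²θ); with ω constant, a = ω²·d²x/dθ².
d²x/dθ² = −r cosθ − r²(cos2θ)/√u − r⁴ sin²2θ/(4u^{3/2}),  u = L² − r² sin²θ = 0.0790922 m².
Substituting r = 0.0627 m, L = 0.2819 m, θ = 162°: d²x/dθ² = +0.048262 m.
a = ω²·d²x/dθ² = (8.063)²·(+0.048262) = +3.1379 m/s²;  |a| = 3.1379 m/s².

3.14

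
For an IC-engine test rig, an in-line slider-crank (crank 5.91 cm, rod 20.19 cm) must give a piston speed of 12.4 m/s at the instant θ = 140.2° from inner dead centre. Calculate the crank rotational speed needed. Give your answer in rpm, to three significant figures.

4060

For an in-line slider-crank, |v_piston| = rω|sinθ|·[1 + r cosθ/√(L² − r² sin²θ)].
With r = 0.0591 m, L = 0.2019 m, θ = 140.2°: the bracketed kinematic factor |dx/dθ| = 0.029169 m.
ω = v/|dx/dθ| = 12.4/0.029169 = 425.1 rad/s.
N = 60ω/(2π) = 4059.4 rpm.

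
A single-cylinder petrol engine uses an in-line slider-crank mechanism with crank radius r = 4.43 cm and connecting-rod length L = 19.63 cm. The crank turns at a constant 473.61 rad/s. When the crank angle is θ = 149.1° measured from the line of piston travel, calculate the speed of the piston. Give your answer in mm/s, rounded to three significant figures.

ω = 473.6 rad/s
For an in-line slider-crank, x = r cosθ + √(L² − r² sin²θ), so v = −rω sinθ·[1 + r cosθ/√(L² − r² sin²θ)].
With r = 0.0443 m, L = 0.1963 m, θ = 149.1°: √(L² − r² sin²θ) = 0.19498 m.
v = −0.0443·473.6·0.51354·[1 + 0.0443·-0.85806/0.19498] = -8.674 m/s.
|v| = 8.674 m/s = 8674 mm/s.

8670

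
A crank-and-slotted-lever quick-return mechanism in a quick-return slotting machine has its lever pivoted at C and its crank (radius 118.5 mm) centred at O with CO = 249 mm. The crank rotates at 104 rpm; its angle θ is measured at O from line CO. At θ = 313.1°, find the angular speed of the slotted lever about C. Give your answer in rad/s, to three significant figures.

3.20

ω = 10.89 rad/s (from 104 rpm).
Crank pin A relative to C: A = (d + r cosθ, r sinθ); lever angle φ = atan2(r sinθ, d + r cosθ).
Differentiating tanφ: φ̇ = rω(d cosθ + r)/(d² + r² + 2dr cosθ).
d² + r² + 2dr cosθ = |CA|² = 0.116365 m²;  d cosθ + r = +0.28864 m.
|ω_lever| = |0.1185·10.89·+0.28864| / 0.116365 = 3.2012 rad/s.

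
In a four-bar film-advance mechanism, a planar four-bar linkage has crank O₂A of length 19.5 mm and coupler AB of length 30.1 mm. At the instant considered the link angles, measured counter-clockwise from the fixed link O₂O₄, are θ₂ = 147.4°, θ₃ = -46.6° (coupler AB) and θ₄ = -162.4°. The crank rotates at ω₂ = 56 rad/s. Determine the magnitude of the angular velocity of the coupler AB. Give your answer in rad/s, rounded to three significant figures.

31.0

ω₂ = 56 rad/s
Differentiating the loop-closure r₂e^{iθ₂}+r₃e^{iθ₃}=r₁+r₄e^{iθ₄} gives r₂ω₂e^{iθ₂}+r₃ω₃e^{iθ₃}=r₄ω₄e^{iθ₄}.
Eliminating the other unknown: ω₃ = r₂ω₂ sin(θ₄−θ₂) / [r₃ sin(θ₃−θ₄)].
Numerator sine = +0.76828; denominator sine = +0.90032.
Result = 0.0195·56·(+0.76828) / (0.0301·(+0.90032)) = +30.959 rad/s; magnitude 30.959 rad/s.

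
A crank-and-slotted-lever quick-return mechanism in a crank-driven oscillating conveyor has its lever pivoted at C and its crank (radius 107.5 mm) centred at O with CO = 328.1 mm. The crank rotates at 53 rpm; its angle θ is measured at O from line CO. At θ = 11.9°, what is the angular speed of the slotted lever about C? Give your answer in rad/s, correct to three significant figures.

ω = 5.55 rad/s (from 53 rpm).
Crank pin A relative to C: A = (d + r cosθ, r sinθ); lever angle φ = atan2(r sinθ, d + r cosθ).
Differentiating tanφ: φ̇ = rω(d cosθ + r)/(d² + r² + 2dr cosθ).
d² + r² + 2dr cosθ = |CA|² = 0.188231 m²;  d cosθ + r = +0.42855 m.
|ω_lever| = |0.1075·5.55·+0.42855| / 0.188231 = 1.3584 rad/s.

1.36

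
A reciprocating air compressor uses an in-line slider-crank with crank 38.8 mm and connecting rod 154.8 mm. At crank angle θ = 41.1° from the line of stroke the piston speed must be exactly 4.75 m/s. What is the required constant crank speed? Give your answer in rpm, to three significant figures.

1490

For an in-line slider-crank, |v_piston| = rω|sinθ|·[1 + r cosθ/√(L² − r² sin²θ)].
With r = 0.0388 m, L = 0.1548 m, θ = 41.1°: the bracketed kinematic factor |dx/dθ| = 0.03039 m.
ω = v/|dx/dθ| = 4.75/0.03039 = 156.3 rad/s.
N = 60ω/(2π) = 1492.5 rpm.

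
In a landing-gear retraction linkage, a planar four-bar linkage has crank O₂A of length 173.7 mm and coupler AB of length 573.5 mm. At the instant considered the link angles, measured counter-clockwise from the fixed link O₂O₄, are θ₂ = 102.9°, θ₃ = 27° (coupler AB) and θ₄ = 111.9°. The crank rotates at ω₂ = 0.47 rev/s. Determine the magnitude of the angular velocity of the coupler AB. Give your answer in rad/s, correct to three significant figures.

0.140

ω₂ = 2.953 rad/s (from 0.47 rev/s).
Differentiating the loop-closure r₂e^{iθ₂}+r₃e^{iθ₃}=r₁+r₄e^{iθ₄} gives r₂ω₂e^{iθ₂}+r₃ω₃e^{iθ₃}=r₄ω₄e^{iθ₄}.
Eliminating the other unknown: ω₃ = r₂ω₂ sin(θ₄−θ₂) / [r₃ sin(θ₃−θ₄)].
Numerator sine = +0.15643; denominator sine = -0.99604.
Result = 0.1737·2.953·(+0.15643) / (0.5735·(-0.99604)) = -0.14048 rad/s; magnitude 0.14048 rad/s.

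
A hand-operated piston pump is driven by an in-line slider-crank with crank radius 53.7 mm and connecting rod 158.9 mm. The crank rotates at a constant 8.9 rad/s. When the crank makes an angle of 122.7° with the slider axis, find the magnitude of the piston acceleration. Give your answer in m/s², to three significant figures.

2.88

ω = 8.9 rad/s
x(θ) = r cosθ + √(L² − r² sin²θ); with ω constant, a = ω²·d²x/dθ².
d²x/dθ² = −r cosθ − r²(cos2θ)/√u − r⁴ sin²2θ/(4u^{3/2}),  u = L² − r² sin²θ = 0.0232072 m².
Substituting r = 0.0537 m, L = 0.1589 m, θ = 122.7°: d²x/dθ² = +0.036405 m.
a = ω²·d²x/dθ² = (8.9)²·(+0.036405) = +2.8836 m/s²;  |a| = 2.8836 m/s².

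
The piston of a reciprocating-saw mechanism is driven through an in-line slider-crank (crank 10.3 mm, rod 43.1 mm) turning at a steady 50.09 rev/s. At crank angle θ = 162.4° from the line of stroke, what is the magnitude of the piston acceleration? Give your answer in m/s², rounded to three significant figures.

ω = 2π·50.1 = 314.7 rad/s
x(θ) = r cosθ + √(L² − r² sin²θ); with ω constant, a = ω²·d²x/dθ².
d²x/dθ² = −r cosθ − r²(cos2θ)/√u − r⁴ sin²2θ/(4u^{3/2}),  u = L² − r² sin²θ = 0.00184791 m².
Substituting r = 0.0103 m, L = 0.0431 m, θ = 162.4°: d²x/dθ² = +0.0077894 m.
a = ω²·d²x/dθ² = (314.7)²·(+0.0077894) = +771.56 m/s²;  |a| = 771.56 m/s².

772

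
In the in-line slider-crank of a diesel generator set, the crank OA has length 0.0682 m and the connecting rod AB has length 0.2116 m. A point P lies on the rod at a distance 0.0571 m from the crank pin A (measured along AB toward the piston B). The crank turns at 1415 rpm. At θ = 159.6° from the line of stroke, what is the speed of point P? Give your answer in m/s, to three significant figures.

7.63

ω = 148.2 rad/s.  Crank-pin speed |V_A| = rω = 10.106 m/s, perpendicular to OA.
Rod angle: sinφ = −(r/L) sinθ ⇒ φ = -6.451°; ω_rod = −rω cosθ/√(L²−r²sin²θ) = +45.049 rad/s.
V_P = V_A + ω_rod × AP, with AP = 0.0571 m along the rod.
Components: V_Px = −rω sinθ − a·ω_rod·sinφ = -3.2336 m/s;  V_Py = rω cosθ + a·ω_rod·cosφ = -6.916 m/s.
|V_P| = √(V_Px² + V_Py²) = 7.6346 m/s.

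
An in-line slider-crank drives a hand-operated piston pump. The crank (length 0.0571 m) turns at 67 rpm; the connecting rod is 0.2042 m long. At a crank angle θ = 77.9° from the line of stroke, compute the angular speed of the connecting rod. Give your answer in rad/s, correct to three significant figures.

0.428

ω = 7.016 rad/s (converted from 67 rpm).
The rod makes angle φ with the slider axis where L sinφ = r sinθ; differentiating, L cosφ·φ̇ = r ω cosθ.
L cosφ = √(L² − r² sin²θ) = 0.19642 m.
|ω_rod| = r ω |cosθ| / √(L² − r² sin²θ) = 0.0571·7.016·0.20962/0.19642 = 0.42755 rad/s.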